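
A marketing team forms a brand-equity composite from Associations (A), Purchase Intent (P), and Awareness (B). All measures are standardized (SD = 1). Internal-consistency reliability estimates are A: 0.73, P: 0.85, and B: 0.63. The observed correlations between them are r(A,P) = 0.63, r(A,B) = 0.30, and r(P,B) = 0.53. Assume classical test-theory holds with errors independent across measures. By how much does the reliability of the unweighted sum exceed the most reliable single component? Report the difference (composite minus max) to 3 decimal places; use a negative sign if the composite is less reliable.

Var(sum) = 3 + 2.92 = 5.92; true-score variance = 2.21 + 2.92 = 5.13; composite reliability = 0.8666.
Max component reliability = 0.8500.
Difference = 0.8666 − 0.8500 = 0.017.

0.017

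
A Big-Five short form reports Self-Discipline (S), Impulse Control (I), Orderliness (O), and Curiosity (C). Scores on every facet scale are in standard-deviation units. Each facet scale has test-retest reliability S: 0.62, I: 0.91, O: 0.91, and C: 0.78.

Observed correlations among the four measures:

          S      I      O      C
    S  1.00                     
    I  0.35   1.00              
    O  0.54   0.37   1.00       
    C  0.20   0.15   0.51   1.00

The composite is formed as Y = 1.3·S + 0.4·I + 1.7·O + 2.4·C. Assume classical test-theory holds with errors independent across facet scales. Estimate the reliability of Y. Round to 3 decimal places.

Var(Y) = 1.3² + 0.4² + 1.7² + 2.4² + 2·[0.52·0.35 + 2.21·0.54 + 3.12·0.20 + 0.68·0.37 + 0.96·0.15 + 4.08·0.51] = 10.5 + 8.9516 = 19.4516.
With uncorrelated errors the cross-covariances are all true-score covariance, so they carry over unchanged; only the diagonal terms shrink to ρᵢσᵢ².
True-score variance = [1.3²·0.62 + 0.4²·0.91 + 1.7²·0.91 + 2.4²·0.78] + 8.9516 = 8.3161 + 8.9516 = 17.2677.
Reliability = 17.2677 / 19.4516 = 0.888.

0.888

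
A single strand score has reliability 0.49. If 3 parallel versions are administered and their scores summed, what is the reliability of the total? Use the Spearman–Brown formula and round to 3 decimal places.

0.742

ρ_k = kρ / (1 + (k−1)ρ) = 3·0.49 / (1 + 2·0.49) = 1.470 / 1.980 = 0.742.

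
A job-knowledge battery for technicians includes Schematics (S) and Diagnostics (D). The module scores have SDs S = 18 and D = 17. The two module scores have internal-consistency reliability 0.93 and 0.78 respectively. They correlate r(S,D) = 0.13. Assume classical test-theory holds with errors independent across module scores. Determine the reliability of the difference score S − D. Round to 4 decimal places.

Var(S−D) = 18² + 17² − 2·18·17·0.13 = 613 − 79.56 = 533.44.
Because errors are independent across components, Cov(Tᵢ,Tⱼ) = Cov(Xᵢ,Xⱼ); the off-diagonal part of the true-score variance is the same as above.
True-score variance = [18²·0.93 + 17²·0.78] − 79.56 = 526.74 − 79.56 = 447.18.
Reliability = 447.18 / 533.44 = 0.8383.

0.8383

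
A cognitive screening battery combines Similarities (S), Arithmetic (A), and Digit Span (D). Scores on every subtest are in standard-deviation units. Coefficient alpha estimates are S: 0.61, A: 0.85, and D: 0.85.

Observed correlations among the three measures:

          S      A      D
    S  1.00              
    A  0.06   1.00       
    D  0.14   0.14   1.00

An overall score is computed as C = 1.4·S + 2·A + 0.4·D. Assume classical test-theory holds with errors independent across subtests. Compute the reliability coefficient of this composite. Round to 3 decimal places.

0.797

Var(C) = 1.4² + 2² + 0.4² + 2·[2.8·0.06 + 0.56·0.14 + 0.8·0.14] = 6.12 + 0.7168 = 6.8368.
With uncorrelated errors the cross-covariances are all true-score covariance, so they carry over unchanged; only the diagonal terms shrink to ρᵢσᵢ².
True-score variance = [1.4²·0.61 + 2²·0.85 + 0.4²·0.85] + 0.7168 = 4.7316 + 0.7168 = 5.4484.
Reliability = 5.4484 / 6.8368 = 0.797.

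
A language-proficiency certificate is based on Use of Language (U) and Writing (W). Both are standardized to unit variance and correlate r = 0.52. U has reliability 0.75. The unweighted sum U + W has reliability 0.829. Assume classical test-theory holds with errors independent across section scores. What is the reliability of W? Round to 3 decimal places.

Var(U+W) = 2 + 2·0.52 = 3.040.
True-score variance = ρ_U + ρ_W + 2·0.52, so 0.829 = (0.75 + ρ_W + 1.04) / 3.040.
ρ_W = 0.829·3.040 − 0.75 − 1.04 = 0.730.

0.730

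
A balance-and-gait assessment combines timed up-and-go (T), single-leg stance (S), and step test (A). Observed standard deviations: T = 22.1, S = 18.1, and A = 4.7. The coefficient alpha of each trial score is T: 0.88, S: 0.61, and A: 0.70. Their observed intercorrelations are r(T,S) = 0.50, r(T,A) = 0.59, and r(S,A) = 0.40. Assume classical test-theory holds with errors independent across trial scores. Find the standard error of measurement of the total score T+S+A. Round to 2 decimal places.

13.89

Var(total) = 838.11 + 590.633 = 1428.74.
True-score variance = 645.106 + 590.633 = 1235.74, so reliability = 0.8649.
Error variance = 1428.74 − 1235.74 = 193.004; SEM = √193.004 = 13.89.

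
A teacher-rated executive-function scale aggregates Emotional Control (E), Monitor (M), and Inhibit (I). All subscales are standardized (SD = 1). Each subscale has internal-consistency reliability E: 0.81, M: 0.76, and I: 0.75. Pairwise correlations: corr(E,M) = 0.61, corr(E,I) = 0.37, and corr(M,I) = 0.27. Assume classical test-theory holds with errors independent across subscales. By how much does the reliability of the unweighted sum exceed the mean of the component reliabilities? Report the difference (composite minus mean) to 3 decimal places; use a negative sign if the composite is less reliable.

Var(sum) = 3 + 2.5 = 5.5; true-score variance = 2.32 + 2.5 = 4.82; composite reliability = 0.8764.
Mean component reliability = 0.7733.
Difference = 0.8764 − 0.7733 = 0.103.

0.103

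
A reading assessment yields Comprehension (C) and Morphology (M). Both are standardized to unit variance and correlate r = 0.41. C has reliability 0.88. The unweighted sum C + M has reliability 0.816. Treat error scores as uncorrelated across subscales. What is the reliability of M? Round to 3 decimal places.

Var(C+M) = 2 + 2·0.41 = 2.820.
True-score variance = ρ_C + ρ_M + 2·0.41, so 0.816 = (0.88 + ρ_M + 0.82) / 2.820.
ρ_M = 0.816·2.820 − 0.88 − 0.82 = 0.601.

0.601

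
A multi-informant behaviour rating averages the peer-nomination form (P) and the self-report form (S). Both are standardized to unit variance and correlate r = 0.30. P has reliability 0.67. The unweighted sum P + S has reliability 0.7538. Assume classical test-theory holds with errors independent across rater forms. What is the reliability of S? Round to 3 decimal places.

Var(P+S) = 2 + 2·0.30 = 2.600.
True-score variance = ρ_P + ρ_S + 2·0.30, so 0.7538 = (0.67 + ρ_S + 0.60) / 2.600.
ρ_S = 0.7538·2.600 − 0.67 − 0.60 = 0.690.

0.690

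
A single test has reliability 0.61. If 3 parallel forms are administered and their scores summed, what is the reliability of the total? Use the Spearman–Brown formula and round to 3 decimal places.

ρ_k = kρ / (1 + (k−1)ρ) = 3·0.61 / (1 + 2·0.61) = 1.830 / 2.220 = 0.824.

0.824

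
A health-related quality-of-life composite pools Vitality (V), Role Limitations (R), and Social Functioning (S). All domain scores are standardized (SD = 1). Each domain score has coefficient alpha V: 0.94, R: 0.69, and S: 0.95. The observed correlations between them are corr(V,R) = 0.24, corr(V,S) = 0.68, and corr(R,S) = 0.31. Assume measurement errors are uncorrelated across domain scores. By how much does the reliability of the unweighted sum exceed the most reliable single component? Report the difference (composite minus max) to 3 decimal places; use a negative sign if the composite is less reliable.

-0.027

Var(sum) = 3 + 2.46 = 5.46; true-score variance = 2.58 + 2.46 = 5.04; composite reliability = 0.9231.
Max component reliability = 0.9500.
Difference = 0.9231 − 0.9500 = -0.027.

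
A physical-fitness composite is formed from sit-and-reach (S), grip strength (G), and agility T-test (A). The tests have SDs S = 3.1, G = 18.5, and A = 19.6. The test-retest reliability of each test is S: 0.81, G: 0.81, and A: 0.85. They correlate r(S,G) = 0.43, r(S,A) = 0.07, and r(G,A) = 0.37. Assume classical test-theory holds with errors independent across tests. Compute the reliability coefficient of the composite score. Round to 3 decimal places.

Var(S+G+A) = 3.1² + 18.5² + 19.6² + 2·[3.1·18.5·0.43 + 3.1·19.6·0.07 + 18.5·19.6·0.37] = 736.02 + 326.151 = 1062.17.
Under uncorrelated errors the observed covariances equal the true-score covariances, so only the own-variance terms attenuate.
True-score variance = [3.1²·0.81 + 18.5²·0.81 + 19.6²·0.85] + 326.151 = 611.543 + 326.151 = 937.694.
Reliability = 937.694 / 1062.17 = 0.883.

0.883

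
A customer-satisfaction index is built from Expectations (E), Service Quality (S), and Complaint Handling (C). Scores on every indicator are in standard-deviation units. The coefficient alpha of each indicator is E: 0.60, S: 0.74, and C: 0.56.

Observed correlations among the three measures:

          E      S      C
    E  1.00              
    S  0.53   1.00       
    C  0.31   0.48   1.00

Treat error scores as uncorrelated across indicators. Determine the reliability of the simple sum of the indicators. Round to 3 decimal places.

Var(E+S+C) = 3 + 2·[0.53 + 0.31 + 0.48] = 3 + 2.64 = 5.64.
Because errors are independent across components, Cov(Tᵢ,Tⱼ) = Cov(Xᵢ,Xⱼ); the off-diagonal part of the true-score variance is the same as above.
True-score variance = [0.60 + 0.74 + 0.56] + 2.64 = 1.9 + 2.64 = 4.54.
Reliability = 4.54 / 5.64 = 0.805.

0.805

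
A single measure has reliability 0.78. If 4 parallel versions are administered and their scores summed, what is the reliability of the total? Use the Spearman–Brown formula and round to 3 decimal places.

ρ_k = kρ / (1 + (k−1)ρ) = 4·0.78 / (1 + 3·0.78) = 3.120 / 3.340 = 0.934.

0.934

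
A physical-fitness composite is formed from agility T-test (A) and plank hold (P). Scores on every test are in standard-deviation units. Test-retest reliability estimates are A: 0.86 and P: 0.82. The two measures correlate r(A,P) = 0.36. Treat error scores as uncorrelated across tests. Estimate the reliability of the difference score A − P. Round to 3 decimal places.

Var(A−P) = 1 + 1 − 2·0.36 = 2 − 0.72 = 1.28.
With uncorrelated errors the cross-covariances are all true-score covariance, so they carry over unchanged; only the diagonal terms shrink to ρᵢσᵢ².
True-score variance = [0.86 + 0.82] − 0.72 = 1.68 − 0.72 = 0.96.
Reliability = 0.96 / 1.28 = 0.750.

0.750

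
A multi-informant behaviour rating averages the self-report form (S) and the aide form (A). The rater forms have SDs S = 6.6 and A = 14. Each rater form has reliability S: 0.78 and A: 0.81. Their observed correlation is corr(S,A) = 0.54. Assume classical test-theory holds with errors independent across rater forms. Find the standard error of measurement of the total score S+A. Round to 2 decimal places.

6.84

Var(total) = 239.56 + 99.792 = 339.352.
True-score variance = 192.737 + 99.792 = 292.529, so reliability = 0.8620.
Error variance = 339.352 − 292.529 = 46.8232; SEM = √46.8232 = 6.84.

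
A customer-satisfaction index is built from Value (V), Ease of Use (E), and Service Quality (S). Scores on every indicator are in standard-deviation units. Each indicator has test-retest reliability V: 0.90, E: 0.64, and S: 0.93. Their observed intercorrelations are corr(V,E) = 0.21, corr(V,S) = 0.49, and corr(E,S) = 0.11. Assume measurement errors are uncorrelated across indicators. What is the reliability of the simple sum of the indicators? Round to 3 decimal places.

Var(V+E+S) = 3 + 2·[0.21 + 0.49 + 0.11] = 3 + 1.62 = 4.62.
Under uncorrelated errors the observed covariances equal the true-score covariances, so only the own-variance terms attenuate.
True-score variance = [0.90 + 0.64 + 0.93] + 1.62 = 2.47 + 1.62 = 4.09.
Reliability = 4.09 / 4.62 = 0.885.

0.885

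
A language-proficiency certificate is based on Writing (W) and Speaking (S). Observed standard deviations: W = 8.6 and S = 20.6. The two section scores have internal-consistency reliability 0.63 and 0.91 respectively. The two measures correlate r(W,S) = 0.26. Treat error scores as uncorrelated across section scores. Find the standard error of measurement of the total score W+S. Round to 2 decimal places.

Var(total) = 498.32 + 92.1232 = 590.443.
True-score variance = 432.762 + 92.1232 = 524.886, so reliability = 0.8890.
Error variance = 590.443 − 524.886 = 65.5576; SEM = √65.5576 = 8.10.

8.10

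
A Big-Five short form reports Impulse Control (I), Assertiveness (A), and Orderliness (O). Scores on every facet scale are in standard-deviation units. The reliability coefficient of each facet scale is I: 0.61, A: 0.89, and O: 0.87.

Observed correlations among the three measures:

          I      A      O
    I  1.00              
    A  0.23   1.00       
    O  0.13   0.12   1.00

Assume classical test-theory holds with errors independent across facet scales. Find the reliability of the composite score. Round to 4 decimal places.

Var(I+A+O) = 3 + 2·[0.23 + 0.13 + 0.12] = 3 + 0.96 = 3.96.
With uncorrelated errors the cross-covariances are all true-score covariance, so they carry over unchanged; only the diagonal terms shrink to ρᵢσᵢ².
True-score variance = [0.61 + 0.89 + 0.87] + 0.96 = 2.37 + 0.96 = 3.33.
Reliability = 3.33 / 3.96 = 0.8409.

0.8409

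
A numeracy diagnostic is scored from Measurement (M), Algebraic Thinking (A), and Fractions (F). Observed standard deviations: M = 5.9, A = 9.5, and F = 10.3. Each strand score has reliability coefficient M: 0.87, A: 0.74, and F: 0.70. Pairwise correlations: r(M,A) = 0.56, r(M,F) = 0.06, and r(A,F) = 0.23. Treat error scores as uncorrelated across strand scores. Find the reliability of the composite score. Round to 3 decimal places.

0.827

Var(M+A+F) = 5.9² + 9.5² + 10.3² + 2·[5.9·9.5·0.56 + 5.9·10.3·0.06 + 9.5·10.3·0.23] = 231.15 + 115.079 = 346.229.
Under uncorrelated errors the observed covariances equal the true-score covariances, so only the own-variance terms attenuate.
True-score variance = [5.9²·0.87 + 9.5²·0.74 + 10.3²·0.70] + 115.079 = 171.333 + 115.079 = 286.412.
Reliability = 286.412 / 346.229 = 0.827.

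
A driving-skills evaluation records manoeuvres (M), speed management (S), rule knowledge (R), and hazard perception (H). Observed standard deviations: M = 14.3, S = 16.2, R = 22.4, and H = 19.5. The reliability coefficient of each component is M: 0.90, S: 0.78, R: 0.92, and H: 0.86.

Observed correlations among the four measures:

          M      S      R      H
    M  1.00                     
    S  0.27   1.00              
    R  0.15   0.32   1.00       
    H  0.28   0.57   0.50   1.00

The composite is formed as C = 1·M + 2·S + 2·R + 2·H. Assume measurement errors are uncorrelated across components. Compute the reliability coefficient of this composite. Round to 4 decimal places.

Var(C) = 14.3² + 2²·16.2² + 2²·22.4² + 2²·19.5² + 2·[2·14.3·16.2·0.27 + 2·14.3·22.4·0.15 + 2·14.3·19.5·0.28 + 4·16.2·22.4·0.32 + 4·16.2·19.5·0.57 + 4·22.4·19.5·0.50] = 4782.29 + 4871.37 = 9653.66.
With uncorrelated errors the cross-covariances are all true-score covariance, so they carry over unchanged; only the diagonal terms shrink to ρᵢσᵢ².
True-score variance = [14.3²·0.90 + 2²·16.2²·0.78 + 2²·22.4²·0.92 + 2²·19.5²·0.86] + 4871.37 = 4157.39 + 4871.37 = 9028.76.
Reliability = 9028.76 / 9653.66 = 0.9353.

0.9353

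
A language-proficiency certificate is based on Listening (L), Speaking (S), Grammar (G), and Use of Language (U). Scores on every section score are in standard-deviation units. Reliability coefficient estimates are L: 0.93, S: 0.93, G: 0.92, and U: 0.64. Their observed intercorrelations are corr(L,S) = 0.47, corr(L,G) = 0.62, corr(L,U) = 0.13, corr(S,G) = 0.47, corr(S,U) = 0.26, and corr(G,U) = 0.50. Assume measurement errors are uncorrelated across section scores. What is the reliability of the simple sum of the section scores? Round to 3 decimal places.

Var(L+S+G+U) = 4 + 2·[0.47 + 0.62 + 0.13 + 0.47 + 0.26 + 0.50] = 4 + 4.9 = 8.9.
Under uncorrelated errors the observed covariances equal the true-score covariances, so only the own-variance terms attenuate.
True-score variance = [0.93 + 0.93 + 0.92 + 0.64] + 4.9 = 3.42 + 4.9 = 8.32.
Reliability = 8.32 / 8.9 = 0.935.

0.935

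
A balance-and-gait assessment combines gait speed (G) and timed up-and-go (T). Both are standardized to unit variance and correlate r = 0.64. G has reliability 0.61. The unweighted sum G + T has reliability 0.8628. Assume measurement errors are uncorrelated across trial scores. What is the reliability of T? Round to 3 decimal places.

0.940

Var(G+T) = 2 + 2·0.64 = 3.280.
True-score variance = ρ_G + ρ_T + 2·0.64, so 0.8628 = (0.61 + ρ_T + 1.28) / 3.280.
ρ_T = 0.8628·3.280 − 0.61 − 1.28 = 0.940.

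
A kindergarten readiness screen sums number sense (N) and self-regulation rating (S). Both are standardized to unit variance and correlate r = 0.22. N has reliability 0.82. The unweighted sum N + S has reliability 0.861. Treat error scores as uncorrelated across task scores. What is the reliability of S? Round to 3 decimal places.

Var(N+S) = 2 + 2·0.22 = 2.440.
True-score variance = ρ_N + ρ_S + 2·0.22, so 0.861 = (0.82 + ρ_S + 0.44) / 2.440.
ρ_S = 0.861·2.440 − 0.82 − 0.44 = 0.841.

0.841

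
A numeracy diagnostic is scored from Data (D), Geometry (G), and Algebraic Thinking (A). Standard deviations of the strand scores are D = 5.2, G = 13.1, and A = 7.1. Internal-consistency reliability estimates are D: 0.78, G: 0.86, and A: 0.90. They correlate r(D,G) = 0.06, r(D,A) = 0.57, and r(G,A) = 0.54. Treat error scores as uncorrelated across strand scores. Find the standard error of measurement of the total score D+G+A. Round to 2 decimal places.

Var(total) = 249.06 + 150.714 = 399.774.
True-score variance = 214.045 + 150.714 = 364.759, so reliability = 0.9124.
Error variance = 399.774 − 364.759 = 35.0152; SEM = √35.0152 = 5.92.

5.92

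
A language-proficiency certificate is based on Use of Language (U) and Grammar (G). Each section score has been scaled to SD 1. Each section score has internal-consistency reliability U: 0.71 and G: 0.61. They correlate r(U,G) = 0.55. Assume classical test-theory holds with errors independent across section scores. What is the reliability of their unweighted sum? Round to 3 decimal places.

Var(U+G) = 2 + 2·[0.55] = 2 + 1.1 = 3.1.
Because errors are independent across components, Cov(Tᵢ,Tⱼ) = Cov(Xᵢ,Xⱼ); the off-diagonal part of the true-score variance is the same as above.
True-score variance = [0.71 + 0.61] + 1.1 = 1.32 + 1.1 = 2.42.
Reliability = 2.42 / 3.1 = 0.781.

0.781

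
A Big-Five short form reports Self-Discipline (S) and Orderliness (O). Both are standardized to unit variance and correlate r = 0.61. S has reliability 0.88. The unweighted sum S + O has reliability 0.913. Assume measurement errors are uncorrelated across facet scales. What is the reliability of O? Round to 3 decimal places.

Var(S+O) = 2 + 2·0.61 = 3.220.
True-score variance = ρ_S + ρ_O + 2·0.61, so 0.913 = (0.88 + ρ_O + 1.22) / 3.220.
ρ_O = 0.913·3.220 − 0.88 − 1.22 = 0.840.

0.840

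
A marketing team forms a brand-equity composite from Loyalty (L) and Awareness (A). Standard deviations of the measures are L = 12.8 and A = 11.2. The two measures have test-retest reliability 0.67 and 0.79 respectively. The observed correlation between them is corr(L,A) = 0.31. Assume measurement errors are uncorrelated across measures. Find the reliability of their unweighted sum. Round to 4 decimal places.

0.7874

Var(L+A) = 12.8² + 11.2² + 2·[12.8·11.2·0.31] = 289.28 + 88.8832 = 378.163.
With uncorrelated errors the cross-covariances are all true-score covariance, so they carry over unchanged; only the diagonal terms shrink to ρᵢσᵢ².
True-score variance = [12.8²·0.67 + 11.2²·0.79] + 88.8832 = 208.87 + 88.8832 = 297.754.
Reliability = 297.754 / 378.163 = 0.7874.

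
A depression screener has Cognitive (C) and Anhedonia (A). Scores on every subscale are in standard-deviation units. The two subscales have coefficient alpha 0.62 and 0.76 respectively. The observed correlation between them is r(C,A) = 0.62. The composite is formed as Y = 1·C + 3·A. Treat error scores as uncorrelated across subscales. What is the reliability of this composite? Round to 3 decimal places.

Var(Y) = 1 + 3² + 2·[3·0.62] = 10 + 3.72 = 13.72.
Because errors are independent across components, Cov(Tᵢ,Tⱼ) = Cov(Xᵢ,Xⱼ); the off-diagonal part of the true-score variance is the same as above.
True-score variance = [0.62 + 3²·0.76] + 3.72 = 7.46 + 3.72 = 11.18.
Reliability = 11.18 / 13.72 = 0.815.

0.815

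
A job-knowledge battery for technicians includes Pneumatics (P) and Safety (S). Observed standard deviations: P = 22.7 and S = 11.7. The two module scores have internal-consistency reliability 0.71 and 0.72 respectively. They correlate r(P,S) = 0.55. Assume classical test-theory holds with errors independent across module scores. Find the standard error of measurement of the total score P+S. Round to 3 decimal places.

13.703

Var(total) = 652.18 + 292.149 = 944.329.
True-score variance = 464.417 + 292.149 = 756.566, so reliability = 0.8012.
Error variance = 944.329 − 756.566 = 187.763; SEM = √187.763 = 13.703.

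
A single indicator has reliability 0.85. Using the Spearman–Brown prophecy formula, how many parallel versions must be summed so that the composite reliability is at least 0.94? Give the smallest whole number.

k ≥ ρ*(1−ρ₁)/(ρ₁(1−ρ*)) = 0.94·0.15 / (0.85·0.06) = 2.765.
Smallest integer k = 3.

3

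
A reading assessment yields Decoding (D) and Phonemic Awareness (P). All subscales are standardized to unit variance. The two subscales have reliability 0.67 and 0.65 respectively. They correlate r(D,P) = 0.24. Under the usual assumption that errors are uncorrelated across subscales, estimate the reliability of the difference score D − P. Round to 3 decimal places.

0.553

Var(D−P) = 1 + 1 − 2·0.24 = 2 − 0.48 = 1.52.
Under uncorrelated errors the observed covariances equal the true-score covariances, so only the own-variance terms attenuate.
True-score variance = [0.67 + 0.65] − 0.48 = 1.32 − 0.48 = 0.84.
Reliability = 0.84 / 1.52 = 0.553.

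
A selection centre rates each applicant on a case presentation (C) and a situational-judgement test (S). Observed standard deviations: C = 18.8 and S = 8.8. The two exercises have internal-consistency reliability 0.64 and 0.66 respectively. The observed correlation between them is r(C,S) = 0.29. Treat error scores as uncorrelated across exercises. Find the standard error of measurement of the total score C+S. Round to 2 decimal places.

Var(total) = 430.88 + 95.9552 = 526.835.
True-score variance = 277.312 + 95.9552 = 373.267, so reliability = 0.7085.
Error variance = 526.835 − 373.267 = 153.568; SEM = √153.568 = 12.39.

12.39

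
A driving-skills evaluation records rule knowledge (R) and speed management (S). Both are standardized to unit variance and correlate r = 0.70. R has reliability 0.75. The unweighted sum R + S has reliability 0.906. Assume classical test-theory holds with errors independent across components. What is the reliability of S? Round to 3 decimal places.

Var(R+S) = 2 + 2·0.70 = 3.400.
True-score variance = ρ_R + ρ_S + 2·0.70, so 0.906 = (0.75 + ρ_S + 1.40) / 3.400.
ρ_S = 0.906·3.400 − 0.75 − 1.40 = 0.930.

0.930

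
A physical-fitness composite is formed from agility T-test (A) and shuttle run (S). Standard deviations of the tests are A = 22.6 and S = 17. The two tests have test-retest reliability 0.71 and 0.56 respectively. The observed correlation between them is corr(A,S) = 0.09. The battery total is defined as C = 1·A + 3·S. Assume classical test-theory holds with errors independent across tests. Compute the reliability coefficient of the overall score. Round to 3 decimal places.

Var(C) = 22.6² + 3²·17² + 2·[3·22.6·17·0.09] = 3111.76 + 207.468 = 3319.23.
Because errors are independent across components, Cov(Tᵢ,Tⱼ) = Cov(Xᵢ,Xⱼ); the off-diagonal part of the true-score variance is the same as above.
True-score variance = [22.6²·0.71 + 3²·17²·0.56] + 207.468 = 1819.2 + 207.468 = 2026.67.
Reliability = 2026.67 / 3319.23 = 0.611.

0.611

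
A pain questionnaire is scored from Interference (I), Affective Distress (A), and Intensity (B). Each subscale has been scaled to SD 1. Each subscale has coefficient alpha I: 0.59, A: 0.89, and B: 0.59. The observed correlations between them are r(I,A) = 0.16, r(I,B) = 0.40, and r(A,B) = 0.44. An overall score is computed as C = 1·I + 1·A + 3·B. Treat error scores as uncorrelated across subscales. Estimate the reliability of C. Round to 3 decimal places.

Var(C) = 1 + 1 + 3² + 2·[0.16 + 3·0.40 + 3·0.44] = 11 + 5.36 = 16.36.
With uncorrelated errors the cross-covariances are all true-score covariance, so they carry over unchanged; only the diagonal terms shrink to ρᵢσᵢ².
True-score variance = [0.59 + 0.89 + 3²·0.59] + 5.36 = 6.79 + 5.36 = 12.15.
Reliability = 12.15 / 16.36 = 0.743.

0.743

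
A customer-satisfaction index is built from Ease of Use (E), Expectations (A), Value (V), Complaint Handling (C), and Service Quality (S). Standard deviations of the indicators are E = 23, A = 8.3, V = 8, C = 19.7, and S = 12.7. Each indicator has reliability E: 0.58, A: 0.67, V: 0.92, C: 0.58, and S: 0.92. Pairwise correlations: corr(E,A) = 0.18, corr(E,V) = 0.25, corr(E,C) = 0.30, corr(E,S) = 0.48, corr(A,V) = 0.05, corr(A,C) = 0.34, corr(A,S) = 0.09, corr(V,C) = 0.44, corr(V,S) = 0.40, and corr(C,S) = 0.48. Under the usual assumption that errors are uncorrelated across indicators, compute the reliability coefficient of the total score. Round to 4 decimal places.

Var(E+A+V+C+S) = 23² + 8.3² + 8² + 19.7² + 12.7² + 2·[23·8.3·0.18 + 23·8·0.25 + 23·19.7·0.30 + 23·12.7·0.48 + 8.3·8·0.05 + 8.3·19.7·0.34 + 8.3·12.7·0.09 + 8·19.7·0.44 + 8·12.7·0.40 + 19.7·12.7·0.48] = 1211.27 + 1309.95 = 2521.22.
Because errors are independent across components, Cov(Tᵢ,Tⱼ) = Cov(Xᵢ,Xⱼ); the off-diagonal part of the true-score variance is the same as above.
True-score variance = [23²·0.58 + 8.3²·0.67 + 8²·0.92 + 19.7²·0.58 + 12.7²·0.92] + 1309.95 = 785.335 + 1309.95 = 2095.29.
Reliability = 2095.29 / 2521.22 = 0.8311.

0.8311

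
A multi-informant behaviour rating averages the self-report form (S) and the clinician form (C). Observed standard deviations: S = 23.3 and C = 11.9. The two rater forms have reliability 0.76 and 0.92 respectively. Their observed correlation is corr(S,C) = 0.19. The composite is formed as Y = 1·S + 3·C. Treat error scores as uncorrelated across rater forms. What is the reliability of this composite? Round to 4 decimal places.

Var(Y) = 23.3² + 3²·11.9² + 2·[3·23.3·11.9·0.19] = 1817.38 + 316.088 = 2133.47.
Under uncorrelated errors the observed covariances equal the true-score covariances, so only the own-variance terms attenuate.
True-score variance = [23.3²·0.76 + 3²·11.9²·0.92] + 316.088 = 1585.13 + 316.088 = 1901.22.
Reliability = 1901.22 / 2133.47 = 0.8911.

0.8911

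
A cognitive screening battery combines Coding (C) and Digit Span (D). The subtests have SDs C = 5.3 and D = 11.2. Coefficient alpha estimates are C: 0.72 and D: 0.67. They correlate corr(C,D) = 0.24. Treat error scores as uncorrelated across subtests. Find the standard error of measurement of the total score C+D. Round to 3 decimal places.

Var(total) = 153.53 + 28.4928 = 182.023.
True-score variance = 104.27 + 28.4928 = 132.762, so reliability = 0.7294.
Error variance = 182.023 − 132.762 = 49.2604; SEM = √49.2604 = 7.019.

7.019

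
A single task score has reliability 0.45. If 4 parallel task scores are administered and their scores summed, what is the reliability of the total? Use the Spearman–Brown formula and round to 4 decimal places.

ρ_k = kρ / (1 + (k−1)ρ) = 4·0.45 / (1 + 3·0.45) = 1.800 / 2.350 = 0.7660.

0.7660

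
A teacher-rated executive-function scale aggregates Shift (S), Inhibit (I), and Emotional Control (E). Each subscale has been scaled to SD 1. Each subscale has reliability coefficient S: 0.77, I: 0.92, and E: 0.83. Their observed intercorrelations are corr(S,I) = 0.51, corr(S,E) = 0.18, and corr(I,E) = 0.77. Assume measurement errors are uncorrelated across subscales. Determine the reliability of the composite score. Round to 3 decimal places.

Var(S+I+E) = 3 + 2·[0.51 + 0.18 + 0.77] = 3 + 2.92 = 5.92.
Under uncorrelated errors the observed covariances equal the true-score covariances, so only the own-variance terms attenuate.
True-score variance = [0.77 + 0.92 + 0.83] + 2.92 = 2.52 + 2.92 = 5.44.
Reliability = 5.44 / 5.92 = 0.919.

0.919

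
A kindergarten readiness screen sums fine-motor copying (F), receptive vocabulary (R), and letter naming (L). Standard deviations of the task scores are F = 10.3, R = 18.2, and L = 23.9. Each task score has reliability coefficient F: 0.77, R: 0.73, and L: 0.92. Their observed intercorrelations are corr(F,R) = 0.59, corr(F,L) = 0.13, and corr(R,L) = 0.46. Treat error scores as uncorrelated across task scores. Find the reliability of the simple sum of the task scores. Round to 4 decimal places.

Var(F+R+L) = 10.3² + 18.2² + 23.9² + 2·[10.3·18.2·0.59 + 10.3·23.9·0.13 + 18.2·23.9·0.46] = 1008.54 + 685.389 = 1693.93.
With uncorrelated errors the cross-covariances are all true-score covariance, so they carry over unchanged; only the diagonal terms shrink to ρᵢσᵢ².
True-score variance = [10.3²·0.77 + 18.2²·0.73 + 23.9²·0.92] + 685.389 = 849.008 + 685.389 = 1534.4.
Reliability = 1534.4 / 1693.93 = 0.9058.

0.9058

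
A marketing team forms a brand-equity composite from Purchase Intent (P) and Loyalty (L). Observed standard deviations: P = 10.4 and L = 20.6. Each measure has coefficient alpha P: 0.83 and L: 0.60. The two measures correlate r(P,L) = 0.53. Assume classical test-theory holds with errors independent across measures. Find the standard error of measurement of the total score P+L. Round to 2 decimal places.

13.72

Var(total) = 532.52 + 227.094 = 759.614.
True-score variance = 344.389 + 227.094 = 571.483, so reliability = 0.7523.
Error variance = 759.614 − 571.483 = 188.131; SEM = √188.131 = 13.72.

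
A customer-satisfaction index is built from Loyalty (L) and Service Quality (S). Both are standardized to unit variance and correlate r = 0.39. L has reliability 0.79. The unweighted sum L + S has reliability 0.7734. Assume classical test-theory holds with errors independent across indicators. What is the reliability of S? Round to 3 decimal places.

0.580

Var(L+S) = 2 + 2·0.39 = 2.780.
True-score variance = ρ_L + ρ_S + 2·0.39, so 0.7734 = (0.79 + ρ_S + 0.78) / 2.780.
ρ_S = 0.7734·2.780 − 0.79 − 0.78 = 0.580.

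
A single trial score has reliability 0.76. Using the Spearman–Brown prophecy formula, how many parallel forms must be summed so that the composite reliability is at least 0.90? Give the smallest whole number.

k ≥ ρ*(1−ρ₁)/(ρ₁(1−ρ*)) = 0.90·0.24 / (0.76·0.10) = 2.842.
Smallest integer k = 3.

3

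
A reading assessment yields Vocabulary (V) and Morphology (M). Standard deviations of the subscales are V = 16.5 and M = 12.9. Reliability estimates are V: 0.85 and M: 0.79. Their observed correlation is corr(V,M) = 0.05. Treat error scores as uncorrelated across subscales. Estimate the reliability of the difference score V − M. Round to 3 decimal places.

Var(V−M) = 16.5² + 12.9² − 2·16.5·12.9·0.05 = 438.66 − 21.285 = 417.375.
Because errors are independent across components, Cov(Tᵢ,Tⱼ) = Cov(Xᵢ,Xⱼ); the off-diagonal part of the true-score variance is the same as above.
True-score variance = [16.5²·0.85 + 12.9²·0.79] − 21.285 = 362.876 − 21.285 = 341.591.
Reliability = 341.591 / 417.375 = 0.818.

0.818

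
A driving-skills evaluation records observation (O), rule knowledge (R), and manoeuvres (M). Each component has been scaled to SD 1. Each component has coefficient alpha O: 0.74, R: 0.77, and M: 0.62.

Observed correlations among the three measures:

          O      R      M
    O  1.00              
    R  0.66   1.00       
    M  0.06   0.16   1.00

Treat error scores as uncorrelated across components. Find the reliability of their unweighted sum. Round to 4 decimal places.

0.8172

Var(O+R+M) = 3 + 2·[0.66 + 0.06 + 0.16] = 3 + 1.76 = 4.76.
Because errors are independent across components, Cov(Tᵢ,Tⱼ) = Cov(Xᵢ,Xⱼ); the off-diagonal part of the true-score variance is the same as above.
True-score variance = [0.74 + 0.77 + 0.62] + 1.76 = 2.13 + 1.76 = 3.89.
Reliability = 3.89 / 4.76 = 0.8172.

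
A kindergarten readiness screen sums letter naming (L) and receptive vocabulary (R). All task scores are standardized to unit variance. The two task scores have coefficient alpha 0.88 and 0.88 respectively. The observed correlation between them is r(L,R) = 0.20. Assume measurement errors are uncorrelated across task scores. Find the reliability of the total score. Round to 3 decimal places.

Var(L+R) = 2 + 2·[0.20] = 2 + 0.4 = 2.4.
Under uncorrelated errors the observed covariances equal the true-score covariances, so only the own-variance terms attenuate.
True-score variance = [0.88 + 0.88] + 0.4 = 1.76 + 0.4 = 2.16.
Reliability = 2.16 / 2.4 = 0.900.

0.900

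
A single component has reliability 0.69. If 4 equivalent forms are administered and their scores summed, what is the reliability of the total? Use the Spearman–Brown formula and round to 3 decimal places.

0.899

ρ_k = kρ / (1 + (k−1)ρ) = 4·0.69 / (1 + 3·0.69) = 2.760 / 3.070 = 0.899.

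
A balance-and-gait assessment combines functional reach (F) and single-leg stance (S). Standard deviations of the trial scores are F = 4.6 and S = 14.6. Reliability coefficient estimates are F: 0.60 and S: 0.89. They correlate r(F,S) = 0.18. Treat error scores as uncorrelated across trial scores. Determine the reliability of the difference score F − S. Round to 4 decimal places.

Var(F−S) = 4.6² + 14.6² − 2·4.6·14.6·0.18 = 234.32 − 24.1776 = 210.142.
Under uncorrelated errors the observed covariances equal the true-score covariances, so only the own-variance terms attenuate.
True-score variance = [4.6²·0.60 + 14.6²·0.89] − 24.1776 = 202.408 − 24.1776 = 178.231.
Reliability = 178.231 / 210.142 = 0.8481.

0.8481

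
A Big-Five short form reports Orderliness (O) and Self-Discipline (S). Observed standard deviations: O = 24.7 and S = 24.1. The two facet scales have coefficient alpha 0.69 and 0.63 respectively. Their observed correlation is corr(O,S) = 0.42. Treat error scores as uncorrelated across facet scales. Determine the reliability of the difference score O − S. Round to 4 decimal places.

Var(O−S) = 24.7² + 24.1² − 2·24.7·24.1·0.42 = 1190.9 − 500.027 = 690.873.
Under uncorrelated errors the observed covariances equal the true-score covariances, so only the own-variance terms attenuate.
True-score variance = [24.7²·0.69 + 24.1²·0.63] − 500.027 = 786.872 − 500.027 = 286.846.
Reliability = 286.846 / 690.873 = 0.4152.

0.4152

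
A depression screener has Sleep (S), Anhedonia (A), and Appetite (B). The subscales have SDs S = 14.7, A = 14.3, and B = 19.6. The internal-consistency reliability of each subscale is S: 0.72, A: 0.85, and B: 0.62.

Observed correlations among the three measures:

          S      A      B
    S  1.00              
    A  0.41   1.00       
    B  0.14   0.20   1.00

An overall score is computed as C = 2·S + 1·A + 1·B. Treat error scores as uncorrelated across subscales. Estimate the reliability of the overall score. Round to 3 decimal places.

0.798

Var(C) = 2²·14.7² + 14.3² + 19.6² + 2·[2·14.7·14.3·0.41 + 2·14.7·19.6·0.14 + 14.3·19.6·0.20] = 1453.01 + 618.204 = 2071.21.
With uncorrelated errors the cross-covariances are all true-score covariance, so they carry over unchanged; only the diagonal terms shrink to ρᵢσᵢ².
True-score variance = [2²·14.7²·0.72 + 14.3²·0.85 + 19.6²·0.62] + 618.204 = 1034.33 + 618.204 = 1652.54.
Reliability = 1652.54 / 2071.21 = 0.798.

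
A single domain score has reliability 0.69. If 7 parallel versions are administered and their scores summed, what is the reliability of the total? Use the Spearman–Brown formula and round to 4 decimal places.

ρ_k = kρ / (1 + (k−1)ρ) = 7·0.69 / (1 + 6·0.69) = 4.830 / 5.140 = 0.9397.

0.9397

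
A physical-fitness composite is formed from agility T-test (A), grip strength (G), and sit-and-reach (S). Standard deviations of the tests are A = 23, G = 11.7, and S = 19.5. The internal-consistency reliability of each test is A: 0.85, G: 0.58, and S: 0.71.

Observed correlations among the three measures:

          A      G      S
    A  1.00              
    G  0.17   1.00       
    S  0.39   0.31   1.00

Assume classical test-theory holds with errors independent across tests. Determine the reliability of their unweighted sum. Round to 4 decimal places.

0.8483

Var(A+G+S) = 23² + 11.7² + 19.5² + 2·[23·11.7·0.17 + 23·19.5·0.39 + 11.7·19.5·0.31] = 1046.14 + 582.777 = 1628.92.
With uncorrelated errors the cross-covariances are all true-score covariance, so they carry over unchanged; only the diagonal terms shrink to ρᵢσᵢ².
True-score variance = [23²·0.85 + 11.7²·0.58 + 19.5²·0.71] + 582.777 = 799.024 + 582.777 = 1381.8.
Reliability = 1381.8 / 1628.92 = 0.8483.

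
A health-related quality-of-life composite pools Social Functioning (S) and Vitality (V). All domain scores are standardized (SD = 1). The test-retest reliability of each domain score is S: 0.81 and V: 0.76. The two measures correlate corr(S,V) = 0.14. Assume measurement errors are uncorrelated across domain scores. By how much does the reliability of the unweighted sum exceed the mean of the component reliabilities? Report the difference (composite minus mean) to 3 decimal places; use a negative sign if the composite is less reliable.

0.026

Var(sum) = 2 + 0.28 = 2.28; true-score variance = 1.57 + 0.28 = 1.85; composite reliability = 0.8114.
Mean component reliability = 0.7850.
Difference = 0.8114 − 0.7850 = 0.026.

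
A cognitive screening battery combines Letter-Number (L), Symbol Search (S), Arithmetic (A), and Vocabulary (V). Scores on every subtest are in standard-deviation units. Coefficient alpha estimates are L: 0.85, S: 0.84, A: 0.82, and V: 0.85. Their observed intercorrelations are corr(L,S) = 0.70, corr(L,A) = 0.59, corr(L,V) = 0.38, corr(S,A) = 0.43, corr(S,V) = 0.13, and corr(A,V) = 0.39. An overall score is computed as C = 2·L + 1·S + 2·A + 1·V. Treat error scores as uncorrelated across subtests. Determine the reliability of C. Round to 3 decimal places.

Var(C) = 2² + 1 + 2² + 1 + 2·[2·0.70 + 4·0.59 + 2·0.38 + 2·0.43 + 0.13 + 2·0.39] = 10 + 12.58 = 22.58.
Because errors are independent across components, Cov(Tᵢ,Tⱼ) = Cov(Xᵢ,Xⱼ); the off-diagonal part of the true-score variance is the same as above.
True-score variance = [2²·0.85 + 0.84 + 2²·0.82 + 0.85] + 12.58 = 8.37 + 12.58 = 20.95.
Reliability = 20.95 / 22.58 = 0.928.

0.928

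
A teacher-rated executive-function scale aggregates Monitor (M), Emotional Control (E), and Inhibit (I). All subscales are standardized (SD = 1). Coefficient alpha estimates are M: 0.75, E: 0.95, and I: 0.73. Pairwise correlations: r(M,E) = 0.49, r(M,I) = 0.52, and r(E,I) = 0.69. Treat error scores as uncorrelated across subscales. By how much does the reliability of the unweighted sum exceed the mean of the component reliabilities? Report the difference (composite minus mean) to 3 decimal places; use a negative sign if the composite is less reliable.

0.101

Var(sum) = 3 + 3.4 = 6.4; true-score variance = 2.43 + 3.4 = 5.83; composite reliability = 0.9109.
Mean component reliability = 0.8100.
Difference = 0.9109 − 0.8100 = 0.101.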